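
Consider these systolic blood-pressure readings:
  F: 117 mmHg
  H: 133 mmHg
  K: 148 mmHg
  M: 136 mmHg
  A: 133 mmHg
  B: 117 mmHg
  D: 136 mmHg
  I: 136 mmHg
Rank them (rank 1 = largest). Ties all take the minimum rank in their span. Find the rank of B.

Sorted (descending): 148, 136, 136, 136, 133, 133, 117, 117
The 3 values of 136 occupy positions 2–4 → each gets rank 2.
The 2 values of 133 occupy positions 5–6 → each gets rank 5.
The 2 values of 117 occupy positions 7–8 → each gets rank 7.
B has value 117 mmHg → rank 7.

7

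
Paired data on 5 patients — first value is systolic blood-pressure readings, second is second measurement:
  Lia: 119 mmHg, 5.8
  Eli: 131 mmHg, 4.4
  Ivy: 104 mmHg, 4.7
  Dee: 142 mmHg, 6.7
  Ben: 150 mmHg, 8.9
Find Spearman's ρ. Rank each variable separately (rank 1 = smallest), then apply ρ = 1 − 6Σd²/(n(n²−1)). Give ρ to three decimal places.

Ranks of variable 1: 2, 3, 1, 4, 5
Ranks of variable 2: 3, 1, 2, 4, 5
d = r₁ − r₂: -1, 2, -1, 0, 0
d²: 1, 4, 1, 0, 0; Σd² = 6
ρ = 1 − 6·6/(5·24) = 1 − 36/120 = 0.700

0.700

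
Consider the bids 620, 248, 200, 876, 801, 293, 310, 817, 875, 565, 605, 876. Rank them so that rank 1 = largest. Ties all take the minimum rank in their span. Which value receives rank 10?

293

Sorted (descending): 876, 876, 875, 817, 801, 620, 605, 565, 310, 293, 248, 200
The 2 values of 876 occupy positions 1–2 → each gets rank 1.
Rank 10 → value 293.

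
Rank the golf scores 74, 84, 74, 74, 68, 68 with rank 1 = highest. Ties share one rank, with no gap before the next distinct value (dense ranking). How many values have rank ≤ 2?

4

Sorted (descending): 84, 74, 74, 74, 68, 68
The 3 values of 74 share dense rank 2.
The 2 values of 68 share dense rank 3.
Remaining distinct values take the next consecutive integers.
Ranks ≤ 2: {1, 2, 2, 2} → 4 values.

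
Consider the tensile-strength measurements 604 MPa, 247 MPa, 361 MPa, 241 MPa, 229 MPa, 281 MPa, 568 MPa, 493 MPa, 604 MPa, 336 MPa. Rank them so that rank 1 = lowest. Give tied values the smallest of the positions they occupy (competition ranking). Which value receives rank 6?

Sorted (ascending): 229, 241, 247, 281, 336, 361, 493, 568, 604, 604
The 2 values of 604 occupy positions 9–10 → each gets rank 9.
Rank 6 → value 361.

361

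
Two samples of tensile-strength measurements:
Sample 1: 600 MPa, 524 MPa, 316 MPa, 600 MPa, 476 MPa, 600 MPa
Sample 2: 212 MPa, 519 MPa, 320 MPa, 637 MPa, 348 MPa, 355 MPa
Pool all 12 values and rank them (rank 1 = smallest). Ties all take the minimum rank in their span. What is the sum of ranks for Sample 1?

Sorted (ascending): 212, 316, 320, 348, 355, 476, 519, 524, 600, 600, 600, 637
The 3 values of 600 occupy positions 9–11 → each gets rank 9.
Sample 1 values → pooled ranks: 600→9, 524→8, 316→2, 600→9, 476→6, 600→9
Rank sum = 9 + 8 + 2 + 9 + 6 + 9 = 43

43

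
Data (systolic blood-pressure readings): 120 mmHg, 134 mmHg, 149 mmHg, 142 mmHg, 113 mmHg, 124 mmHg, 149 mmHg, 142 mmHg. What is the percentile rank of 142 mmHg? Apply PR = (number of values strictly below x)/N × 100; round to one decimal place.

50.0

N = 8.
Strictly below 142: 4. Equal to 142: 2.
PR = 4/8 × 100 = 50.0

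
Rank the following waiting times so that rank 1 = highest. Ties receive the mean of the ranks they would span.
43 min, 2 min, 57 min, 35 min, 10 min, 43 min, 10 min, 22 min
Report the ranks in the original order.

Sorted (descending): 57, 43, 43, 35, 22, 10, 10, 2
The 2 values of 43 occupy positions 2–3 → average rank (2+3)/2 = 2.5.
The 2 values of 10 occupy positions 6–7 → average rank (6+7)/2 = 6.5.

2.5, 8, 1, 4, 6.5, 2.5, 6.5, 5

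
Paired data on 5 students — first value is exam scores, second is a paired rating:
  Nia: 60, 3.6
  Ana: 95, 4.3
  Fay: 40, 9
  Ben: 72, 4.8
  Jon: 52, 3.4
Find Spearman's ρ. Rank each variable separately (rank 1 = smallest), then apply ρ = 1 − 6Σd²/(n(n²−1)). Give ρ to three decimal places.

-0.100

Ranks of variable 1: 3, 5, 1, 4, 2
Ranks of variable 2: 2, 3, 5, 4, 1
d = r₁ − r₂: 1, 2, -4, 0, 1
d²: 1, 4, 16, 0, 1; Σd² = 22
ρ = 1 − 6·22/(5·24) = 1 − 132/120 = -0.100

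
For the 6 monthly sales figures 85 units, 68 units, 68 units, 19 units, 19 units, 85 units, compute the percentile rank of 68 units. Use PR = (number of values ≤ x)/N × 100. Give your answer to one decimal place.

66.7

N = 6.
Strictly below 68: 2. Equal to 68: 2.
PR = 4/6 × 100 = 66.7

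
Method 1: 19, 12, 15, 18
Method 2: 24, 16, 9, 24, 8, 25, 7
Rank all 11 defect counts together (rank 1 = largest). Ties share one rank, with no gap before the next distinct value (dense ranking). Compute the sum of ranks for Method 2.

Sorted (descending): 25, 24, 24, 19, 18, 16, 15, 12, 9, 8, 7
The 2 values of 24 share dense rank 2.
Remaining distinct values take the next consecutive integers.
Method 2 values → pooled ranks: 24→2, 16→5, 9→8, 24→2, 8→9, 25→1, 7→10
Rank sum = 2 + 5 + 8 + 2 + 9 + 1 + 10 = 37

37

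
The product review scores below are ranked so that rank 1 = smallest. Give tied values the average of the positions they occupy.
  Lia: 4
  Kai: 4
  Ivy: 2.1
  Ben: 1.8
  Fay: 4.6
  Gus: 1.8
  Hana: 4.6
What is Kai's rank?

4.5

Sorted (ascending): 1.8, 1.8, 2.1, 4, 4, 4.6, 4.6
The 2 values of 1.8 occupy positions 1–2 → average rank (1+2)/2 = 1.5.
The 2 values of 4 occupy positions 4–5 → average rank (4+5)/2 = 4.5.
The 2 values of 4.6 occupy positions 6–7 → average rank (6+7)/2 = 6.5.
Kai has value 4 → rank 4.5.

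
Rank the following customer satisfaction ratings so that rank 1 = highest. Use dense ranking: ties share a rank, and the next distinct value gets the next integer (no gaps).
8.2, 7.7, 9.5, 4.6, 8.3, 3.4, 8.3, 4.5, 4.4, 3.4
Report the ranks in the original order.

3, 4, 1, 5, 2, 8, 2, 6, 7, 8

Sorted (descending): 9.5, 8.3, 8.3, 8.2, 7.7, 4.6, 4.5, 4.4, 3.4, 3.4
The 2 values of 8.3 share dense rank 2.
The 2 values of 3.4 share dense rank 8.
Remaining distinct values take the next consecutive integers.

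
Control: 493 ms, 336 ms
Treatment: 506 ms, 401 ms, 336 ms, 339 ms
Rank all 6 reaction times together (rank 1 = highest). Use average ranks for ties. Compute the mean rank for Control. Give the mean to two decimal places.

3.75

Sorted (descending): 506, 493, 401, 339, 336, 336
The 2 values of 336 occupy positions 5–6 → average rank (5+6)/2 = 5.5.
Control values → pooled ranks: 493→2, 336→5.5
Mean rank = (2 + 5.5) / 2 = 3.75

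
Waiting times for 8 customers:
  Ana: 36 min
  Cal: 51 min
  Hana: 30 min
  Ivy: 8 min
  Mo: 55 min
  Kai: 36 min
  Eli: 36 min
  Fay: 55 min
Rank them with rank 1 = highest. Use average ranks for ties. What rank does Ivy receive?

8

Sorted (descending): 55, 55, 51, 36, 36, 36, 30, 8
The 2 values of 55 occupy positions 1–2 → average rank (1+2)/2 = 1.5.
The 3 values of 36 occupy positions 4–6 → average rank 5.
Ivy has value 8 min → rank 8.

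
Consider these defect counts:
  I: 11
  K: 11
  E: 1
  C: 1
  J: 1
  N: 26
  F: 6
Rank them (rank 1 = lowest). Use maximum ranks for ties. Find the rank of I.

Sorted (ascending): 1, 1, 1, 6, 11, 11, 26
The 3 values of 1 occupy positions 1–3 → each gets rank 3.
The 2 values of 11 occupy positions 5–6 → each gets rank 6.
I has value 11 → rank 6.

6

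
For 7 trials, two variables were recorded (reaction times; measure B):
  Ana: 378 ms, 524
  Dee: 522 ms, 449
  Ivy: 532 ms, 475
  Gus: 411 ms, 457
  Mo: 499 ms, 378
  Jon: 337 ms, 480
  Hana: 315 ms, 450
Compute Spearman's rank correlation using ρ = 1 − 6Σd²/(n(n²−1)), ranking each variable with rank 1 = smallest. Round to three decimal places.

Ranks of variable 1: 3, 6, 7, 4, 5, 2, 1
Ranks of variable 2: 7, 2, 5, 4, 1, 6, 3
d = r₁ − r₂: -4, 4, 2, 0, 4, -4, -2
d²: 16, 16, 4, 0, 16, 16, 4; Σd² = 72
ρ = 1 − 6·72/(7·48) = 1 − 432/336 = -0.286

-0.286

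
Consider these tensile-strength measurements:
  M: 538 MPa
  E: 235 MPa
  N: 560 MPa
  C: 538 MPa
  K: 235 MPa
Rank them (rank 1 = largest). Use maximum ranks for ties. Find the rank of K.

5

Sorted (descending): 560, 538, 538, 235, 235
The 2 values of 538 occupy positions 2–3 → each gets rank 3.
The 2 values of 235 occupy positions 4–5 → each gets rank 5.
K has value 235 MPa → rank 5.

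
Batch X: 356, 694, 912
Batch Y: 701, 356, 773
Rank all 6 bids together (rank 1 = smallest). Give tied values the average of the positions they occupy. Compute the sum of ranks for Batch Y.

Sorted (ascending): 356, 356, 694, 701, 773, 912
The 2 values of 356 occupy positions 1–2 → average rank (1+2)/2 = 1.5.
Batch Y values → pooled ranks: 701→4, 356→1.5, 773→5
Rank sum = 4 + 1.5 + 5 = 10.5

10.5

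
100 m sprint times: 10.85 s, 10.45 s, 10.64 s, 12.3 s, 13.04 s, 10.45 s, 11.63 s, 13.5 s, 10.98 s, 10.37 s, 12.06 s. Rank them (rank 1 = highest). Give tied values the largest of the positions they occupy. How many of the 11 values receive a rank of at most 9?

Sorted (descending): 13.5, 13.04, 12.3, 12.06, 11.63, 10.98, 10.85, 10.64, 10.45, 10.45, 10.37
The 2 values of 10.45 occupy positions 9–10 → each gets rank 10.
Ranks ≤ 9: {1, 2, 3, 4, 5, 6, 7, 8} → 8 values.

8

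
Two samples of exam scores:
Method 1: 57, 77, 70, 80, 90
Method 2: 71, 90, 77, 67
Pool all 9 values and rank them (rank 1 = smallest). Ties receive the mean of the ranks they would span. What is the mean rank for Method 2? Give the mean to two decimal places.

Sorted (ascending): 57, 67, 70, 71, 77, 77, 80, 90, 90
The 2 values of 77 occupy positions 5–6 → average rank (5+6)/2 = 5.5.
The 2 values of 90 occupy positions 8–9 → average rank (8+9)/2 = 8.5.
Method 2 values → pooled ranks: 71→4, 90→8.5, 77→5.5, 67→2
Mean rank = (4 + 8.5 + 5.5 + 2) / 4 = 5.00

5.00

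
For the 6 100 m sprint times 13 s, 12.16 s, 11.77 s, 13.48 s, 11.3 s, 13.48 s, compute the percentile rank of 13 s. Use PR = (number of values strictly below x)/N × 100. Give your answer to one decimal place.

50.0

N = 6.
Strictly below 13: 3. Equal to 13: 1.
PR = 3/6 × 100 = 50.0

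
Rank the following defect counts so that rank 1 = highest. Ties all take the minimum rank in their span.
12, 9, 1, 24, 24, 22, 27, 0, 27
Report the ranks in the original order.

6, 7, 8, 3, 3, 5, 1, 9, 1

Sorted (descending): 27, 27, 24, 24, 22, 12, 9, 1, 0
The 2 values of 27 occupy positions 1–2 → each gets rank 1.
The 2 values of 24 occupy positions 3–4 → each gets rank 3.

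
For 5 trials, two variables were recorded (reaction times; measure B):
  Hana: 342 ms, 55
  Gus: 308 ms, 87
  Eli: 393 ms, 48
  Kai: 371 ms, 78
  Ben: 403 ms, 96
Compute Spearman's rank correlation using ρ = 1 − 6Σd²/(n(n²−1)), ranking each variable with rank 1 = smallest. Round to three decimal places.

0.100

Ranks of variable 1: 2, 1, 4, 3, 5
Ranks of variable 2: 2, 4, 1, 3, 5
d = r₁ − r₂: 0, -3, 3, 0, 0
d²: 0, 9, 9, 0, 0; Σd² = 18
ρ = 1 − 6·18/(5·24) = 1 − 108/120 = 0.100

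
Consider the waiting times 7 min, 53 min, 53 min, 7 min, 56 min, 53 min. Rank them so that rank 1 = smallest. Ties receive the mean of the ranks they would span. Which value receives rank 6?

Sorted (ascending): 7, 7, 53, 53, 53, 56
The 2 values of 7 occupy positions 1–2 → average rank (1+2)/2 = 1.5.
The 3 values of 53 occupy positions 3–5 → average rank 4.
Rank 6 → value 56.

56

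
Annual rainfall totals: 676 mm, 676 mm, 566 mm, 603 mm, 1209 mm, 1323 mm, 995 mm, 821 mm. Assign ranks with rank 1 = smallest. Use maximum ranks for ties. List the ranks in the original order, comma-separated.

Sorted (ascending): 566, 603, 676, 676, 821, 995, 1209, 1323
The 2 values of 676 occupy positions 3–4 → each gets rank 4.

4, 4, 1, 2, 7, 8, 6, 5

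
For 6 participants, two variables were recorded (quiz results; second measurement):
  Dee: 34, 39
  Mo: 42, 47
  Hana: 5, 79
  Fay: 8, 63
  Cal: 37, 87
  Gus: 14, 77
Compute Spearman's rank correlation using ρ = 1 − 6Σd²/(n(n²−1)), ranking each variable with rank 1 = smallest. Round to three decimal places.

-0.257

Ranks of variable 1: 4, 6, 1, 2, 5, 3
Ranks of variable 2: 1, 2, 5, 3, 6, 4
d = r₁ − r₂: 3, 4, -4, -1, -1, -1
d²: 9, 16, 16, 1, 1, 1; Σd² = 44
ρ = 1 − 6·44/(6·35) = 1 − 264/210 = -0.257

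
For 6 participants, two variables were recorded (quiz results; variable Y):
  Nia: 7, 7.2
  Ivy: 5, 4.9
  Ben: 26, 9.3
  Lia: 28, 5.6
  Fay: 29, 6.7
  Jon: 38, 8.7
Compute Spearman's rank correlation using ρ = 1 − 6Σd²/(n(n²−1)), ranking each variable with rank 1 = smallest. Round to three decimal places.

Ranks of variable 1: 2, 1, 3, 4, 5, 6
Ranks of variable 2: 4, 1, 6, 2, 3, 5
d = r₁ − r₂: -2, 0, -3, 2, 2, 1
d²: 4, 0, 9, 4, 4, 1; Σd² = 22
ρ = 1 − 6·22/(6·35) = 1 − 132/210 = 0.371

0.371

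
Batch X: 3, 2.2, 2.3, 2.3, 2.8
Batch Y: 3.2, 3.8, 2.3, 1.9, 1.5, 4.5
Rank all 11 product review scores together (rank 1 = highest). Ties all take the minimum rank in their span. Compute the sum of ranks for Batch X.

Sorted (descending): 4.5, 3.8, 3.2, 3, 2.8, 2.3, 2.3, 2.3, 2.2, 1.9, 1.5
The 3 values of 2.3 occupy positions 6–8 → each gets rank 6.
Batch X values → pooled ranks: 3→4, 2.2→9, 2.3→6, 2.3→6, 2.8→5
Rank sum = 4 + 9 + 6 + 6 + 5 = 30

30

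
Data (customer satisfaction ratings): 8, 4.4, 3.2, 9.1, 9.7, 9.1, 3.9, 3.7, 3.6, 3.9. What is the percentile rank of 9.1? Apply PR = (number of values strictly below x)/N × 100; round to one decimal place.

70.0

N = 10.
Strictly below 9.1: 7. Equal to 9.1: 2.
PR = 7/10 × 100 = 70.0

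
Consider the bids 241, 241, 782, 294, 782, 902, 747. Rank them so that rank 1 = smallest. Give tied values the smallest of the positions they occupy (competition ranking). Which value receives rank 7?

Sorted (ascending): 241, 241, 294, 747, 782, 782, 902
The 2 values of 241 occupy positions 1–2 → each gets rank 1.
The 2 values of 782 occupy positions 5–6 → each gets rank 5.
Rank 7 → value 902.

902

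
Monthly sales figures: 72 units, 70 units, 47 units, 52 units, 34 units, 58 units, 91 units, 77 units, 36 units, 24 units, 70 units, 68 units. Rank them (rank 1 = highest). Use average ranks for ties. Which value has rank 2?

Sorted (descending): 91, 77, 72, 70, 70, 68, 58, 52, 47, 36, 34, 24
The 2 values of 70 occupy positions 4–5 → average rank (4+5)/2 = 4.5.
Rank 2 → value 77.

77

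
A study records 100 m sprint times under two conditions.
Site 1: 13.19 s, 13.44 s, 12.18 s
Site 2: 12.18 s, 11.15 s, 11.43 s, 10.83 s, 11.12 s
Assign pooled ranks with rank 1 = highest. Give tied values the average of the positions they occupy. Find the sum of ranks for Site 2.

29.5

Sorted (descending): 13.44, 13.19, 12.18, 12.18, 11.43, 11.15, 11.12, 10.83
The 2 values of 12.18 occupy positions 3–4 → average rank (3+4)/2 = 3.5.
Site 2 values → pooled ranks: 12.18→3.5, 11.15→6, 11.43→5, 10.83→8, 11.12→7
Rank sum = 3.5 + 6 + 5 + 8 + 7 = 29.5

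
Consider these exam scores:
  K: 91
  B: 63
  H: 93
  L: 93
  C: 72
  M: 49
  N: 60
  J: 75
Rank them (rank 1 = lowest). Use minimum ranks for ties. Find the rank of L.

7

Sorted (ascending): 49, 60, 63, 72, 75, 91, 93, 93
The 2 values of 93 occupy positions 7–8 → each gets rank 7.
L has value 93 → rank 7.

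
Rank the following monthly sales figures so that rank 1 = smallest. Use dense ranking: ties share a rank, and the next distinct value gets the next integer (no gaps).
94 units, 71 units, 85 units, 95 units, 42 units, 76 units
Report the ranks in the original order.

5, 2, 4, 6, 1, 3

Sorted (ascending): 42, 71, 76, 85, 94, 95
No ties — each value takes its position as its rank.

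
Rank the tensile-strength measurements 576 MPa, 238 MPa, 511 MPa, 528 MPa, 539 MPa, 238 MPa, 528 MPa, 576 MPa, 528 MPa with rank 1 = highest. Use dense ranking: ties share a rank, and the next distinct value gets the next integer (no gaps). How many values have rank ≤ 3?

Sorted (descending): 576, 576, 539, 528, 528, 528, 511, 238, 238
The 2 values of 576 share dense rank 1.
The 3 values of 528 share dense rank 3.
The 2 values of 238 share dense rank 5.
Remaining distinct values take the next consecutive integers.
Ranks ≤ 3: {1, 1, 2, 3, 3, 3} → 6 values.

6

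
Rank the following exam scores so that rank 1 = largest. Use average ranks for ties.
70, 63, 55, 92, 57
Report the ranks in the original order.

Sorted (descending): 92, 70, 63, 57, 55
No ties — each value takes its position as its rank.

2, 3, 5, 1, 4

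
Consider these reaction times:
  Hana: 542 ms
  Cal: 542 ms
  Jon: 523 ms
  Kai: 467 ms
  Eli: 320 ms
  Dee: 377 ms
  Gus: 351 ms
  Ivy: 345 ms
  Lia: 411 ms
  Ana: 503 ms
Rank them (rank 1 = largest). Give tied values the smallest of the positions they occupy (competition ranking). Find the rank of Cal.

1

Sorted (descending): 542, 542, 523, 503, 467, 411, 377, 351, 345, 320
The 2 values of 542 occupy positions 1–2 → each gets rank 1.
Cal has value 542 ms → rank 1.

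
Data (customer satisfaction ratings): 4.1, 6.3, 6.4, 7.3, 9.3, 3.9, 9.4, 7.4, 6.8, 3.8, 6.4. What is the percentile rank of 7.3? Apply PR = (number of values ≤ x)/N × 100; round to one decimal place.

N = 11.
Strictly below 7.3: 7. Equal to 7.3: 1.
PR = 8/11 × 100 = 72.7

72.7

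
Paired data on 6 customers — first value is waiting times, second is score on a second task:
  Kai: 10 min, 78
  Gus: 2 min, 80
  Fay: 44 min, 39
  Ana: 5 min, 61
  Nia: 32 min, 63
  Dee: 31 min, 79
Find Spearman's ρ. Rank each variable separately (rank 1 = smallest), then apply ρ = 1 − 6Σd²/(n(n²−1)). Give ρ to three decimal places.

-0.600

Ranks of variable 1: 3, 1, 6, 2, 5, 4
Ranks of variable 2: 4, 6, 1, 2, 3, 5
d = r₁ − r₂: -1, -5, 5, 0, 2, -1
d²: 1, 25, 25, 0, 4, 1; Σd² = 56
ρ = 1 − 6·56/(6·35) = 1 − 336/210 = -0.600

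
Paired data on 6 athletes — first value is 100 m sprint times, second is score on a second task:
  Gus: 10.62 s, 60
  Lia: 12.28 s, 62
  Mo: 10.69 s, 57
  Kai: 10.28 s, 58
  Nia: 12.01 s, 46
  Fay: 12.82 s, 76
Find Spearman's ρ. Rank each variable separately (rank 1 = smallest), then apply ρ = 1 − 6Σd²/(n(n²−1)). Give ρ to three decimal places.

Ranks of variable 1: 2, 5, 3, 1, 4, 6
Ranks of variable 2: 4, 5, 2, 3, 1, 6
d = r₁ − r₂: -2, 0, 1, -2, 3, 0
d²: 4, 0, 1, 4, 9, 0; Σd² = 18
ρ = 1 − 6·18/(6·35) = 1 − 108/210 = 0.486

0.486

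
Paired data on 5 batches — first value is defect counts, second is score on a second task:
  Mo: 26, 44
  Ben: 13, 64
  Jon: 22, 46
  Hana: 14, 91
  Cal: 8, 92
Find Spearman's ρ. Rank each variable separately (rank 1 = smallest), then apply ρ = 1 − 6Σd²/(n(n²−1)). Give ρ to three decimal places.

Ranks of variable 1: 5, 2, 4, 3, 1
Ranks of variable 2: 1, 3, 2, 4, 5
d = r₁ − r₂: 4, -1, 2, -1, -4
d²: 16, 1, 4, 1, 16; Σd² = 38
ρ = 1 − 6·38/(5·24) = 1 − 228/120 = -0.900

-0.900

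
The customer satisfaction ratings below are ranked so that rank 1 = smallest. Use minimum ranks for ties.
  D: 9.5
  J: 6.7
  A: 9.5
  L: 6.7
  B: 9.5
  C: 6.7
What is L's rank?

Sorted (ascending): 6.7, 6.7, 6.7, 9.5, 9.5, 9.5
The 3 values of 6.7 occupy positions 1–3 → each gets rank 1.
The 3 values of 9.5 occupy positions 4–6 → each gets rank 4.
L has value 6.7 → rank 1.

1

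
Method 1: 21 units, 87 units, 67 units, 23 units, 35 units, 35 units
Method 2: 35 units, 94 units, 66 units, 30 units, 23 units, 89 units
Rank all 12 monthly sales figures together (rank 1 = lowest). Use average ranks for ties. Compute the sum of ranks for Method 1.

34.5

Sorted (ascending): 21, 23, 23, 30, 35, 35, 35, 66, 67, 87, 89, 94
The 2 values of 23 occupy positions 2–3 → average rank (2+3)/2 = 2.5.
The 3 values of 35 occupy positions 5–7 → average rank 6.
Method 1 values → pooled ranks: 21→1, 87→10, 67→9, 23→2.5, 35→6, 35→6
Rank sum = 1 + 10 + 9 + 2.5 + 6 + 6 = 34.5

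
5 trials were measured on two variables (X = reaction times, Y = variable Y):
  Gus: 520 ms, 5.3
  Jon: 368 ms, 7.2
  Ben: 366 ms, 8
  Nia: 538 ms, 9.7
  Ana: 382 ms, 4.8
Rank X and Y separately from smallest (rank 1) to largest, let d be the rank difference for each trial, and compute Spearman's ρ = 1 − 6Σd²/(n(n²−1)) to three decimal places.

Ranks of variable 1: 4, 2, 1, 5, 3
Ranks of variable 2: 2, 3, 4, 5, 1
d = r₁ − r₂: 2, -1, -3, 0, 2
d²: 4, 1, 9, 0, 4; Σd² = 18
ρ = 1 − 6·18/(5·24) = 1 − 108/120 = 0.100

0.100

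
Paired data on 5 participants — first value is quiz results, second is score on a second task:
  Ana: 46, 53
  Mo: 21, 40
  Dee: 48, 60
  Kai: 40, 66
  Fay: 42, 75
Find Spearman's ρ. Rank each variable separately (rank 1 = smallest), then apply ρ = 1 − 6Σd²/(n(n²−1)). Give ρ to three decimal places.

Ranks of variable 1: 4, 1, 5, 2, 3
Ranks of variable 2: 2, 1, 3, 4, 5
d = r₁ − r₂: 2, 0, 2, -2, -2
d²: 4, 0, 4, 4, 4; Σd² = 16
ρ = 1 − 6·16/(5·24) = 1 − 96/120 = 0.200

0.200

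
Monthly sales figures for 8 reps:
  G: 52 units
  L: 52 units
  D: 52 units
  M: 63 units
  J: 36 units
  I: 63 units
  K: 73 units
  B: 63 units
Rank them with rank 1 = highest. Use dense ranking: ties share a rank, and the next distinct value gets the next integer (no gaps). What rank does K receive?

Sorted (descending): 73, 63, 63, 63, 52, 52, 52, 36
The 3 values of 63 share dense rank 2.
The 3 values of 52 share dense rank 3.
Remaining distinct values take the next consecutive integers.
K has value 73 units → rank 1.

1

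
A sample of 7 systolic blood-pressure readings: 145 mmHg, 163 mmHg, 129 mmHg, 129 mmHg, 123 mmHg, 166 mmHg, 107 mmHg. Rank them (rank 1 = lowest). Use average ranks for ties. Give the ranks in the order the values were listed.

Sorted (ascending): 107, 123, 129, 129, 145, 163, 166
The 2 values of 129 occupy positions 3–4 → average rank (3+4)/2 = 3.5.

5, 6, 3.5, 3.5, 2, 7, 1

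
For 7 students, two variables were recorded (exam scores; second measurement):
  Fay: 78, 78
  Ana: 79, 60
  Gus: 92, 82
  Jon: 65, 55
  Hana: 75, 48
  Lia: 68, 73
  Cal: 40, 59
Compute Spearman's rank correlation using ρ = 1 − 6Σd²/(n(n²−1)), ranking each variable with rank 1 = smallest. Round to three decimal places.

0.607

Ranks of variable 1: 5, 6, 7, 2, 4, 3, 1
Ranks of variable 2: 6, 4, 7, 2, 1, 5, 3
d = r₁ − r₂: -1, 2, 0, 0, 3, -2, -2
d²: 1, 4, 0, 0, 9, 4, 4; Σd² = 22
ρ = 1 − 6·22/(7·48) = 1 − 132/336 = 0.607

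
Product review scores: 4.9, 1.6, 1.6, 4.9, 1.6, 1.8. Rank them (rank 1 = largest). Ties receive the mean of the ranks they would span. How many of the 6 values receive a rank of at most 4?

Sorted (descending): 4.9, 4.9, 1.8, 1.6, 1.6, 1.6
The 2 values of 4.9 occupy positions 1–2 → average rank (1+2)/2 = 1.5.
The 3 values of 1.6 occupy positions 4–6 → average rank 5.
Ranks ≤ 4: {1.5, 1.5, 3} → 3 values.

3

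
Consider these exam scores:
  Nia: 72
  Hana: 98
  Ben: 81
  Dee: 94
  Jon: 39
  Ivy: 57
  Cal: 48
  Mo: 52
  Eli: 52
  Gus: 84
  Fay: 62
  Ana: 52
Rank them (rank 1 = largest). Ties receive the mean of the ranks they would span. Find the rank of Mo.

Sorted (descending): 98, 94, 84, 81, 72, 62, 57, 52, 52, 52, 48, 39
The 3 values of 52 occupy positions 8–10 → average rank 9.
Mo has value 52 → rank 9.

9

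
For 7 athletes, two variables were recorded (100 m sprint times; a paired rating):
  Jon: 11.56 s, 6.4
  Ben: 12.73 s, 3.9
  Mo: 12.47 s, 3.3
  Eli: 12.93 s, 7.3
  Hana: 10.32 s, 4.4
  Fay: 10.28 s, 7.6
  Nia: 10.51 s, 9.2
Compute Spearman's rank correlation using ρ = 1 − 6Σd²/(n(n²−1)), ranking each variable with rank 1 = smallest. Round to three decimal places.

Ranks of variable 1: 4, 6, 5, 7, 2, 1, 3
Ranks of variable 2: 4, 2, 1, 5, 3, 6, 7
d = r₁ − r₂: 0, 4, 4, 2, -1, -5, -4
d²: 0, 16, 16, 4, 1, 25, 16; Σd² = 78
ρ = 1 − 6·78/(7·48) = 1 − 468/336 = -0.393

-0.393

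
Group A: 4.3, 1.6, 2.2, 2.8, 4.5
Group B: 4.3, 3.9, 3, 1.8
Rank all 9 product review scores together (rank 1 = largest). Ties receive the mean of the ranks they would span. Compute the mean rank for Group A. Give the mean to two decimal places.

5.10

Sorted (descending): 4.5, 4.3, 4.3, 3.9, 3, 2.8, 2.2, 1.8, 1.6
The 2 values of 4.3 occupy positions 2–3 → average rank (2+3)/2 = 2.5.
Group A values → pooled ranks: 4.3→2.5, 1.6→9, 2.2→7, 2.8→6, 4.5→1
Mean rank = (2.5 + 9 + 7 + 6 + 1) / 5 = 5.10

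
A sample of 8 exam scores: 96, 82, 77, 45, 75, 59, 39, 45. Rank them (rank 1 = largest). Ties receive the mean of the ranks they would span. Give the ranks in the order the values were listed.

1, 2, 3, 6.5, 4, 5, 8, 6.5

Sorted (descending): 96, 82, 77, 75, 59, 45, 45, 39
The 2 values of 45 occupy positions 6–7 → average rank (6+7)/2 = 6.5.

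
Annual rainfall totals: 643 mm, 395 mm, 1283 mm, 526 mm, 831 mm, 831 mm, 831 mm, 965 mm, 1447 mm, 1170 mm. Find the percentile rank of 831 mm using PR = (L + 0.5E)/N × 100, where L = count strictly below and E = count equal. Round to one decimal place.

N = 10.
Strictly below 831: 3. Equal to 831: 3.
PR = (3 + 0.5·3)/10 × 100 = 45.0

45.0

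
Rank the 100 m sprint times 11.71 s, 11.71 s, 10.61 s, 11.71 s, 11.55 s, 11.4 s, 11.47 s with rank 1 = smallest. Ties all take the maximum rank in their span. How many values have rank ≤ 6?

4

Sorted (ascending): 10.61, 11.4, 11.47, 11.55, 11.71, 11.71, 11.71
The 3 values of 11.71 occupy positions 5–7 → each gets rank 7.
Ranks ≤ 6: {1, 2, 3, 4} → 4 values.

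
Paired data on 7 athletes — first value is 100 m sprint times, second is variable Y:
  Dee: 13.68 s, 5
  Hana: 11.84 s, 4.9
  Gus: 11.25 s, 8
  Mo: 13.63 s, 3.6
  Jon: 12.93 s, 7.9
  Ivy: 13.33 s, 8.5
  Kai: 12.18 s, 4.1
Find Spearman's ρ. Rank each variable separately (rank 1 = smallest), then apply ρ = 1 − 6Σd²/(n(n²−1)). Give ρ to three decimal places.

Ranks of variable 1: 7, 2, 1, 6, 4, 5, 3
Ranks of variable 2: 4, 3, 6, 1, 5, 7, 2
d = r₁ − r₂: 3, -1, -5, 5, -1, -2, 1
d²: 9, 1, 25, 25, 1, 4, 1; Σd² = 66
ρ = 1 − 6·66/(7·48) = 1 − 396/336 = -0.179

-0.179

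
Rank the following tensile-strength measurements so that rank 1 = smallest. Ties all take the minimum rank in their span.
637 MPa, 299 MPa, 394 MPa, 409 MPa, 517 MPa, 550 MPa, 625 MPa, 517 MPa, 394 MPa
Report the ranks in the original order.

Sorted (ascending): 299, 394, 394, 409, 517, 517, 550, 625, 637
The 2 values of 394 occupy positions 2–3 → each gets rank 2.
The 2 values of 517 occupy positions 5–6 → each gets rank 5.

9, 1, 2, 4, 5, 7, 8, 5, 2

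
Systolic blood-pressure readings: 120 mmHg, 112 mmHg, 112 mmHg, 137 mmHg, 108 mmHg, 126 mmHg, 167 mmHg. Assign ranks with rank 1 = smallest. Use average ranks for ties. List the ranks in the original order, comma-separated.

Sorted (ascending): 108, 112, 112, 120, 126, 137, 167
The 2 values of 112 occupy positions 2–3 → average rank (2+3)/2 = 2.5.

4, 2.5, 2.5, 6, 1, 5, 7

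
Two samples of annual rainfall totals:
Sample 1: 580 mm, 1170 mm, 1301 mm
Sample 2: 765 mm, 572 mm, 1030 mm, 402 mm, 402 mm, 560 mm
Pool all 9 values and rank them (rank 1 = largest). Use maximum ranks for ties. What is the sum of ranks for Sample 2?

38

Sorted (descending): 1301, 1170, 1030, 765, 580, 572, 560, 402, 402
The 2 values of 402 occupy positions 8–9 → each gets rank 9.
Sample 2 values → pooled ranks: 765→4, 572→6, 1030→3, 402→9, 402→9, 560→7
Rank sum = 4 + 6 + 3 + 9 + 9 + 7 = 38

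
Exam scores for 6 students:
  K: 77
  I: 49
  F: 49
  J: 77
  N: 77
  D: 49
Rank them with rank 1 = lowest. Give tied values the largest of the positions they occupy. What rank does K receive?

Sorted (ascending): 49, 49, 49, 77, 77, 77
The 3 values of 49 occupy positions 1–3 → each gets rank 3.
The 3 values of 77 occupy positions 4–6 → each gets rank 6.
K has value 77 → rank 6.

6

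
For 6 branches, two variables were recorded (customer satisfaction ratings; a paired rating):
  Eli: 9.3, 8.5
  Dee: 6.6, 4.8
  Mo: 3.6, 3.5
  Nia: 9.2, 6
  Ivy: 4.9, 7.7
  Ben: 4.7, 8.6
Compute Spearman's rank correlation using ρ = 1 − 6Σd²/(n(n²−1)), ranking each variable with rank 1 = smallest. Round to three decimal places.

Ranks of variable 1: 6, 4, 1, 5, 3, 2
Ranks of variable 2: 5, 2, 1, 3, 4, 6
d = r₁ − r₂: 1, 2, 0, 2, -1, -4
d²: 1, 4, 0, 4, 1, 16; Σd² = 26
ρ = 1 − 6·26/(6·35) = 1 − 156/210 = 0.257

0.257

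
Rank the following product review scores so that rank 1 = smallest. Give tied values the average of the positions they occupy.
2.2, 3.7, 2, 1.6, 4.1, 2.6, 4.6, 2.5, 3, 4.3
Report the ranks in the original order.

Sorted (ascending): 1.6, 2, 2.2, 2.5, 2.6, 3, 3.7, 4.1, 4.3, 4.6
No ties — each value takes its position as its rank.

3, 7, 2, 1, 8, 5, 10, 4, 6, 9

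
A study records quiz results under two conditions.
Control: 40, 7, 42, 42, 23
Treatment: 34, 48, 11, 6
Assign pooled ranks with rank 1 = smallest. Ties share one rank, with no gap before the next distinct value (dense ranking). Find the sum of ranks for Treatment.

Sorted (ascending): 6, 7, 11, 23, 34, 40, 42, 42, 48
The 2 values of 42 share dense rank 7.
Remaining distinct values take the next consecutive integers.
Treatment values → pooled ranks: 34→5, 48→8, 11→3, 6→1
Rank sum = 5 + 8 + 3 + 1 = 17

17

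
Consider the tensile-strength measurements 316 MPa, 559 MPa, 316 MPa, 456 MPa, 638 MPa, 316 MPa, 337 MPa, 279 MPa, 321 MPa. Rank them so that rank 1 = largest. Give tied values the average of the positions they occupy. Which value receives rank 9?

279

Sorted (descending): 638, 559, 456, 337, 321, 316, 316, 316, 279
The 3 values of 316 occupy positions 6–8 → average rank 7.
Rank 9 → value 279.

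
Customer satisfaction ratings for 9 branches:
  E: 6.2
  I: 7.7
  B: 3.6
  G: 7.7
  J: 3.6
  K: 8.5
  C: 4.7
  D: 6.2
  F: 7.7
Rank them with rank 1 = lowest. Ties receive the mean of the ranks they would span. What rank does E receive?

Sorted (ascending): 3.6, 3.6, 4.7, 6.2, 6.2, 7.7, 7.7, 7.7, 8.5
The 2 values of 3.6 occupy positions 1–2 → average rank (1+2)/2 = 1.5.
The 2 values of 6.2 occupy positions 4–5 → average rank (4+5)/2 = 4.5.
The 3 values of 7.7 occupy positions 6–8 → average rank 7.
E has value 6.2 → rank 4.5.

4.5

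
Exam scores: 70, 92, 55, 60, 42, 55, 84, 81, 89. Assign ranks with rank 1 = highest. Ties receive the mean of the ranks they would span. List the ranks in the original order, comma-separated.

5, 1, 7.5, 6, 9, 7.5, 3, 4, 2

Sorted (descending): 92, 89, 84, 81, 70, 60, 55, 55, 42
The 2 values of 55 occupy positions 7–8 → average rank (7+8)/2 = 7.5.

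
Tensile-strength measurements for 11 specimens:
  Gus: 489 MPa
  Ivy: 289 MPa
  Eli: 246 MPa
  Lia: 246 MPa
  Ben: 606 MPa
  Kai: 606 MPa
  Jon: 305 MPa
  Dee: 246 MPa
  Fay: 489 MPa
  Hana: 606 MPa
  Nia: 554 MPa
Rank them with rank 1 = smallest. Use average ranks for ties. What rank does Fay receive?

6.5

Sorted (ascending): 246, 246, 246, 289, 305, 489, 489, 554, 606, 606, 606
The 3 values of 246 occupy positions 1–3 → average rank 2.
The 2 values of 489 occupy positions 6–7 → average rank (6+7)/2 = 6.5.
The 3 values of 606 occupy positions 9–11 → average rank 10.
Fay has value 489 MPa → rank 6.5.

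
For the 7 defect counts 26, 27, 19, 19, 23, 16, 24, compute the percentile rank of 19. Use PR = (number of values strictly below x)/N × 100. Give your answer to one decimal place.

14.3

N = 7.
Strictly below 19: 1. Equal to 19: 2.
PR = 1/7 × 100 = 14.3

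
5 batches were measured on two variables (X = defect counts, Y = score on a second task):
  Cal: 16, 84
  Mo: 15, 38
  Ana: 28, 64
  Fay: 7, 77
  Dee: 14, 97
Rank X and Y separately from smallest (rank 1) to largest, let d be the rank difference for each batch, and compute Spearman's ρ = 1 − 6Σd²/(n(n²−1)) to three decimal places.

Ranks of variable 1: 4, 3, 5, 1, 2
Ranks of variable 2: 4, 1, 2, 3, 5
d = r₁ − r₂: 0, 2, 3, -2, -3
d²: 0, 4, 9, 4, 9; Σd² = 26
ρ = 1 − 6·26/(5·24) = 1 − 156/120 = -0.300

-0.300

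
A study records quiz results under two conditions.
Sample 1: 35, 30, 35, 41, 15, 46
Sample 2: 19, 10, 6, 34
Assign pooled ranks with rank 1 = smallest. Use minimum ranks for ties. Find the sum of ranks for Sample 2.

13

Sorted (ascending): 6, 10, 15, 19, 30, 34, 35, 35, 41, 46
The 2 values of 35 occupy positions 7–8 → each gets rank 7.
Sample 2 values → pooled ranks: 19→4, 10→2, 6→1, 34→6
Rank sum = 4 + 2 + 1 + 6 = 13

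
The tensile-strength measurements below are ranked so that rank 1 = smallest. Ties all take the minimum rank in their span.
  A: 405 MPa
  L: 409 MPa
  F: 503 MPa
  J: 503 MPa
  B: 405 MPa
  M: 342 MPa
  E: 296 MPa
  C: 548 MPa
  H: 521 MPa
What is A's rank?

Sorted (ascending): 296, 342, 405, 405, 409, 503, 503, 521, 548
The 2 values of 405 occupy positions 3–4 → each gets rank 3.
The 2 values of 503 occupy positions 6–7 → each gets rank 6.
A has value 405 MPa → rank 3.

3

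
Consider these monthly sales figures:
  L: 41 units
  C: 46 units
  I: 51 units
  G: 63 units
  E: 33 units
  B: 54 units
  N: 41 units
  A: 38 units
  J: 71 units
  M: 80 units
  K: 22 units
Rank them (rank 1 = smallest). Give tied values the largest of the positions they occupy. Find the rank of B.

Sorted (ascending): 22, 33, 38, 41, 41, 46, 51, 54, 63, 71, 80
The 2 values of 41 occupy positions 4–5 → each gets rank 5.
B has value 54 units → rank 8.

8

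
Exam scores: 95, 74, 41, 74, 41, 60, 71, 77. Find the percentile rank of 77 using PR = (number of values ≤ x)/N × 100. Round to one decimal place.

87.5

N = 8.
Strictly below 77: 6. Equal to 77: 1.
PR = 7/8 × 100 = 87.5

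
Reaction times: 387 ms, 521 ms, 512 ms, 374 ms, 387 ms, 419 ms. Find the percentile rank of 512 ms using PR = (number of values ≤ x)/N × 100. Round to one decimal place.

N = 6.
Strictly below 512: 4. Equal to 512: 1.
PR = 5/6 × 100 = 83.3

83.3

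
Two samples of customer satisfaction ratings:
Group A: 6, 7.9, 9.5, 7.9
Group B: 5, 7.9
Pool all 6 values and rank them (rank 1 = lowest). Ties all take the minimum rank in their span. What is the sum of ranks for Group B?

Sorted (ascending): 5, 6, 7.9, 7.9, 7.9, 9.5
The 3 values of 7.9 occupy positions 3–5 → each gets rank 3.
Group B values → pooled ranks: 5→1, 7.9→3
Rank sum = 1 + 3 = 4

4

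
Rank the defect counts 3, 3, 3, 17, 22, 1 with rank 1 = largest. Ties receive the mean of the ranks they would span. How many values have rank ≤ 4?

Sorted (descending): 22, 17, 3, 3, 3, 1
The 3 values of 3 occupy positions 3–5 → average rank 4.
Ranks ≤ 4: {1, 2, 4, 4, 4} → 5 values.

5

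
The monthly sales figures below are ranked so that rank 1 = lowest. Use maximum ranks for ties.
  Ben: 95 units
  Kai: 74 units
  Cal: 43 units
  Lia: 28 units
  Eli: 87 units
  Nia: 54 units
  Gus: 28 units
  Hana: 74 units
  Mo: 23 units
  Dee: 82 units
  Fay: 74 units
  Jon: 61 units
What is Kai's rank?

9

Sorted (ascending): 23, 28, 28, 43, 54, 61, 74, 74, 74, 82, 87, 95
The 2 values of 28 occupy positions 2–3 → each gets rank 3.
The 3 values of 74 occupy positions 7–9 → each gets rank 9.
Kai has value 74 units → rank 9.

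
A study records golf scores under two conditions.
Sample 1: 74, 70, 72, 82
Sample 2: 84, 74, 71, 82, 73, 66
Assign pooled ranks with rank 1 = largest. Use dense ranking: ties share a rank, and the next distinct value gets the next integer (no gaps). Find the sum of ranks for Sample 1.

17

Sorted (descending): 84, 82, 82, 74, 74, 73, 72, 71, 70, 66
The 2 values of 82 share dense rank 2.
The 2 values of 74 share dense rank 3.
Remaining distinct values take the next consecutive integers.
Sample 1 values → pooled ranks: 74→3, 70→7, 72→5, 82→2
Rank sum = 3 + 7 + 5 + 2 = 17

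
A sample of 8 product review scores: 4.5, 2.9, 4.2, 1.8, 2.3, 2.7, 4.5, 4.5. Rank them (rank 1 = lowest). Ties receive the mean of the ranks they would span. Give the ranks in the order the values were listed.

7, 4, 5, 1, 2, 3, 7, 7

Sorted (ascending): 1.8, 2.3, 2.7, 2.9, 4.2, 4.5, 4.5, 4.5
The 3 values of 4.5 occupy positions 6–8 → average rank 7.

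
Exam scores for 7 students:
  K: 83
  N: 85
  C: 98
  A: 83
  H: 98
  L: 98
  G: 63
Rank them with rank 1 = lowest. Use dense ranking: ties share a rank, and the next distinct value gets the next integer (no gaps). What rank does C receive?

Sorted (ascending): 63, 83, 83, 85, 98, 98, 98
The 2 values of 83 share dense rank 2.
The 3 values of 98 share dense rank 4.
Remaining distinct values take the next consecutive integers.
C has value 98 → rank 4.

4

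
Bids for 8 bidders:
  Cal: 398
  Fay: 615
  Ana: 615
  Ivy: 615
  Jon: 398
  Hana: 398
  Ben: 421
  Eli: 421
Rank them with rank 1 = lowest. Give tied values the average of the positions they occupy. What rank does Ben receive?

4.5

Sorted (ascending): 398, 398, 398, 421, 421, 615, 615, 615
The 3 values of 398 occupy positions 1–3 → average rank 2.
The 2 values of 421 occupy positions 4–5 → average rank (4+5)/2 = 4.5.
The 3 values of 615 occupy positions 6–8 → average rank 7.
Ben has value 421 → rank 4.5.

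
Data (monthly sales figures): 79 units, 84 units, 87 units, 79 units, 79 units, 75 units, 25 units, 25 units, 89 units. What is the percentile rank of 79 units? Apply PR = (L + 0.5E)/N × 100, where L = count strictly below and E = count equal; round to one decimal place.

N = 9.
Strictly below 79: 3. Equal to 79: 3.
PR = (3 + 0.5·3)/9 × 100 = 50.0

50.0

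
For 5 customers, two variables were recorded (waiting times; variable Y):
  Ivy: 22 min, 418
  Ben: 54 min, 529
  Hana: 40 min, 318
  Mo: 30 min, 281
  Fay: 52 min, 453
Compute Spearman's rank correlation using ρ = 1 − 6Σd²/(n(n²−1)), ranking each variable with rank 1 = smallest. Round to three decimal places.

Ranks of variable 1: 1, 5, 3, 2, 4
Ranks of variable 2: 3, 5, 2, 1, 4
d = r₁ − r₂: -2, 0, 1, 1, 0
d²: 4, 0, 1, 1, 0; Σd² = 6
ρ = 1 − 6·6/(5·24) = 1 − 36/120 = 0.700

0.700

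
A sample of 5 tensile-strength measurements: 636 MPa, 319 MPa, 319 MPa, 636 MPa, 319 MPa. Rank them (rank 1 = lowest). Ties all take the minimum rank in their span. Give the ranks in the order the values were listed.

Sorted (ascending): 319, 319, 319, 636, 636
The 3 values of 319 occupy positions 1–3 → each gets rank 1.
The 2 values of 636 occupy positions 4–5 → each gets rank 4.

4, 1, 1, 4, 1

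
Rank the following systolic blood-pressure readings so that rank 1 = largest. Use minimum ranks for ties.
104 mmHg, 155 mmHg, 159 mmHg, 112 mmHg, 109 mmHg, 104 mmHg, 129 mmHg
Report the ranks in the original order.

6, 2, 1, 4, 5, 6, 3

Sorted (descending): 159, 155, 129, 112, 109, 104, 104
The 2 values of 104 occupy positions 6–7 → each gets rank 6.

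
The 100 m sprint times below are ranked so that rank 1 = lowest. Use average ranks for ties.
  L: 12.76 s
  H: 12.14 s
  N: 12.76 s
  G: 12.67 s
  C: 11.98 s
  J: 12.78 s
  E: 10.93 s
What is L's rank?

5.5

Sorted (ascending): 10.93, 11.98, 12.14, 12.67, 12.76, 12.76, 12.78
The 2 values of 12.76 occupy positions 5–6 → average rank (5+6)/2 = 5.5.
L has value 12.76 s → rank 5.5.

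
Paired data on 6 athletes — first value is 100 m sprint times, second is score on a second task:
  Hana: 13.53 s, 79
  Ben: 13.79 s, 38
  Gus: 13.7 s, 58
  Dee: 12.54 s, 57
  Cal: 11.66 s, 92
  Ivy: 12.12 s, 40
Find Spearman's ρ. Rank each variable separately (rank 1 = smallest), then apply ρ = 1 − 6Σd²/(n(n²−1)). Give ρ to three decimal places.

-0.486

Ranks of variable 1: 4, 6, 5, 3, 1, 2
Ranks of variable 2: 5, 1, 4, 3, 6, 2
d = r₁ − r₂: -1, 5, 1, 0, -5, 0
d²: 1, 25, 1, 0, 25, 0; Σd² = 52
ρ = 1 − 6·52/(6·35) = 1 − 312/210 = -0.486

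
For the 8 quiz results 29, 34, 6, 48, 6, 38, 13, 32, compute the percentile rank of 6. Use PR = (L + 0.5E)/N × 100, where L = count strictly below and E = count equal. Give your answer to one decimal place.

N = 8.
Strictly below 6: 0. Equal to 6: 2.
PR = (0 + 0.5·2)/8 × 100 = 12.5

12.5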